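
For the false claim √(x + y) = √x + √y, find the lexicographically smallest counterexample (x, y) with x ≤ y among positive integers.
(x, y) = (1, 1)

Substituting (1, 1) into the claim:
LHS = √(1 + 1) = √(2) ≈ 1.414
RHS = √1 + √1 = 2

Since LHS ≠ RHS, this pair disproves the claim, and no lexicographically smaller pair (x ≤ y, positive integers) does.

For instance (4, 4) is also a counterexample (LHS = 2·√(2) ≈ 2.828, RHS = 4), but it's lexicographically larger.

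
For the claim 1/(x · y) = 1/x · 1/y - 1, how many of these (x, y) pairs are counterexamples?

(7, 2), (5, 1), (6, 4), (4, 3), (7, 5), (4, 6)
6

Testing each pair:
(7, 2): LHS = 1/14, RHS = -13/14 → counterexample
(5, 1): LHS = 1/5, RHS = -4/5 → counterexample
(6, 4): LHS = 1/24, RHS = -23/24 → counterexample
(4, 3): LHS = 1/12, RHS = -11/12 → counterexample
(7, 5): LHS = 1/35, RHS = -34/35 → counterexample
(4, 6): LHS = 1/24, RHS = -23/24 → counterexample

That makes 6 counterexamples.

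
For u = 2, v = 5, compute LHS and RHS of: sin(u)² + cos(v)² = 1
LHS = sin(2)² + cos(5)² ≈ 0.9073
RHS = 1

LHS ≠ RHS (they differ by about 0.09271), so the equation does not hold here.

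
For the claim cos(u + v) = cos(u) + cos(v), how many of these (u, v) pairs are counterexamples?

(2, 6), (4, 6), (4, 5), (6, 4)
Testing each pair:
(2, 6): LHS = cos(8) ≈ -0.1455, RHS = cos(2) + cos(6) ≈ 0.544 → counterexample
(4, 6): LHS = cos(10) ≈ -0.8391, RHS = cos(4) + cos(6) ≈ 0.3065 → counterexample
(4, 5): LHS = cos(9) ≈ -0.9111, RHS = cos(4) + cos(5) ≈ -0.37 → counterexample
(6, 4): LHS = cos(10) ≈ -0.8391, RHS = cos(4) + cos(6) ≈ 0.3065 → counterexample

That makes 4 counterexamples.

Answer: 4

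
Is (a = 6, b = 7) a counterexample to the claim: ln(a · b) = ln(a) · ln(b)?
Substituting a = 6, b = 7:
LHS = ln(6 · 7) = ln(42) ≈ 3.738
RHS = ln(6) · ln(7) ≈ 3.487

Since LHS ≠ RHS, this pair disproves the claim.

Answer: Yes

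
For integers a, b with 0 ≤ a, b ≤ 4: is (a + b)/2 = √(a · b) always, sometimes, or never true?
It holds at (a, b) = (0, 0) (both sides equal 0), but fails at (a, b) = (3, 1) (LHS = 2, RHS = √(3) ≈ 1.732).

Answer: Sometimes true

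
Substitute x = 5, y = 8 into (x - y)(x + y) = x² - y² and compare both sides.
LHS = (5 - 8)(5 + 8) = -39
RHS = 5² - 8² = -39

LHS = RHS: the two sides agree.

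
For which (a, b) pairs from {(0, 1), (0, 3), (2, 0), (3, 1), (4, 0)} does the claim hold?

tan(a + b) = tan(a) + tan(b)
(0, 1), (0, 3), (2, 0), (4, 0)

Testing each pair:
(0, 1): LHS = tan(1) ≈ 1.557, RHS = tan(1) ≈ 1.557 → holds
(0, 3): LHS = tan(3) ≈ -0.1425, RHS = tan(3) ≈ -0.1425 → holds
(2, 0): LHS = tan(2) ≈ -2.185, RHS = tan(2) ≈ -2.185 → holds
(3, 1): LHS = tan(4) ≈ 1.158, RHS = tan(3) + tan(1) ≈ 1.415 → fails
(4, 0): LHS = tan(4) ≈ 1.158, RHS = tan(4) ≈ 1.158 → holds

4 of 5 pairs satisfy the claim.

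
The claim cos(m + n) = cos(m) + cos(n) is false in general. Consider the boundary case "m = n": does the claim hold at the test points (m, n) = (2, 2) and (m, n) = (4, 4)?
No, fails at both test points

At (2, 2): LHS = cos(4) ≈ -0.6536 ≠ RHS = 2·cos(2) ≈ -0.8323
At (4, 4): LHS = cos(8) ≈ -0.1455 ≠ RHS = 2·cos(4) ≈ -1.307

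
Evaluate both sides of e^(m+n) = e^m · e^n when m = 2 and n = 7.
LHS = e^(2+7) = e^9 ≈ 8103
RHS = e^2 · e^7 = e^9 ≈ 8103

LHS = RHS: the two sides agree.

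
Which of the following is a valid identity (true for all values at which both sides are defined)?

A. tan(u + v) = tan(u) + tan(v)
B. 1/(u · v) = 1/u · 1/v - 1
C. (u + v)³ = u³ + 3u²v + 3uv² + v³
C

A: fails at (5, 5) — LHS = tan(10) ≈ 0.6484, RHS = 2·tan(5) ≈ -6.761.
B: fails at (4, 5) — LHS = 1/20, RHS = -19/20.
C: holds — e.g. at (2, 3), both sides equal 125.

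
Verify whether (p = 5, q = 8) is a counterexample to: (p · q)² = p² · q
Yes

Substituting p = 5, q = 8:
LHS = (5 · 8)² = 1600
RHS = 5² · 8 = 200

Since LHS ≠ RHS, this pair disproves the claim.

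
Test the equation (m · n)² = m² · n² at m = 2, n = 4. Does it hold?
Holds

Substituting m = 2, n = 4:

LHS = (2 · 4)² = 64
RHS = 2² · 4² = 64

LHS = RHS, so the equation holds at this point.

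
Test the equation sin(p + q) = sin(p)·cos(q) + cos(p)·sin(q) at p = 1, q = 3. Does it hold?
Substituting p = 1, q = 3:

LHS = sin(1 + 3) = sin(4) ≈ -0.7568
RHS = sin(1)·cos(3) + cos(1)·sin(3) = sin(1)·cos(3) + sin(3)·cos(1) ≈ -0.7568

LHS = RHS, so the equation holds at this point.

Answer: Holds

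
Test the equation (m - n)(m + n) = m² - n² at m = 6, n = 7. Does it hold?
Holds

Substituting m = 6, n = 7:

LHS = (6 - 7)(6 + 7) = -13
RHS = 6² - 7² = -13

LHS = RHS, so the equation holds at this point.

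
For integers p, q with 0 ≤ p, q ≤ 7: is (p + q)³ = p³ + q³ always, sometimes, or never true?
Sometimes true

It holds at (p, q) = (5, 0) (both sides equal 125), but fails at (p, q) = (2, 5) (LHS = 343, RHS = 133).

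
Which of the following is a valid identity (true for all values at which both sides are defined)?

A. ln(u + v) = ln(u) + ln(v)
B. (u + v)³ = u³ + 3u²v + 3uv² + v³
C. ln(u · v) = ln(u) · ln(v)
A: fails at (1, 5) — LHS = ln(6) ≈ 1.792, RHS = ln(5) ≈ 1.609.
B: holds — e.g. at (5, 8), both sides equal 2197.
C: fails at (4, 4) — LHS = ln(16) ≈ 2.773, RHS = ln(4)² ≈ 1.922.

Answer: B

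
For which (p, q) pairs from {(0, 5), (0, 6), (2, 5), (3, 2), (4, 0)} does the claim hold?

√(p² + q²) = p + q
(0, 5), (0, 6), (4, 0)

Testing each pair:
(0, 5): LHS = 5, RHS = 5 → holds
(0, 6): LHS = 6, RHS = 6 → holds
(2, 5): LHS = √(29) ≈ 5.385, RHS = 7 → fails
(3, 2): LHS = √(13) ≈ 3.606, RHS = 5 → fails
(4, 0): LHS = 4, RHS = 4 → holds

3 of 5 pairs satisfy the claim.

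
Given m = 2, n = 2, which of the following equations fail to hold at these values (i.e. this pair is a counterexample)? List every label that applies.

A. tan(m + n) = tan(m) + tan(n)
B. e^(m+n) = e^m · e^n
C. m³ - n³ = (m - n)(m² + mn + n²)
A

Evaluating each claim at the given values:
A. LHS = tan(4) ≈ 1.158, RHS = 2·tan(2) ≈ -4.37 → fails here (LHS ≠ RHS)
B. LHS = e^4 ≈ 54.6, RHS = e^4 ≈ 54.6 → holds here (LHS = RHS)
C. LHS = 0, RHS = 0 → holds here (LHS = RHS)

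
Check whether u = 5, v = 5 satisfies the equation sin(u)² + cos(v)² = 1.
Holds

Substituting u = 5, v = 5:

LHS = sin(5)² + cos(5)² = 1
RHS = 1

LHS = RHS, so the equation holds at this point.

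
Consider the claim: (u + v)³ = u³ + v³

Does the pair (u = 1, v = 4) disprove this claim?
Yes

Substituting u = 1, v = 4:
LHS = (1 + 4)³ = 125
RHS = 1³ + 4³ = 65

Since LHS ≠ RHS, this pair disproves the claim.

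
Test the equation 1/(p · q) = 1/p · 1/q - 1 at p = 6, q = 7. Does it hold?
Substituting p = 6, q = 7:

LHS = 1/(6 · 7) = 1/42
RHS = 1/6 · 1/7 - 1 = -41/42

LHS ≠ RHS, so the equation does not hold at this point.

Answer: Fails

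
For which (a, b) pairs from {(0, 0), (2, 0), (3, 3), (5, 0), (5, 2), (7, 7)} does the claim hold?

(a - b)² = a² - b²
(0, 0), (2, 0), (3, 3), (5, 0), (7, 7)

Testing each pair:
(0, 0): LHS = 0, RHS = 0 → holds
(2, 0): LHS = 4, RHS = 4 → holds
(3, 3): LHS = 0, RHS = 0 → holds
(5, 0): LHS = 25, RHS = 25 → holds
(5, 2): LHS = 9, RHS = 21 → fails
(7, 7): LHS = 0, RHS = 0 → holds

5 of 6 pairs satisfy the claim.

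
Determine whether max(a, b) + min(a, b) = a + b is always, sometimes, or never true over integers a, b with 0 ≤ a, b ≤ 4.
Always true

The identity holds for every pair in the range. For instance at (a, b) = (1, 2): both sides equal 3.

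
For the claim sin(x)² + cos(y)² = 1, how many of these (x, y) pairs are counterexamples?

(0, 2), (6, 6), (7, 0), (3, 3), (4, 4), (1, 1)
Testing each pair:
(0, 2): LHS = cos(2)² ≈ 0.1732, RHS = 1 → counterexample
(6, 6): LHS = sin(6)² + cos(6)² = 1, RHS = 1 → satisfies claim
(7, 0): LHS = sin(7)² + 1 ≈ 1.432, RHS = 1 → counterexample
(3, 3): LHS = sin(3)² + cos(3)² = 1, RHS = 1 → satisfies claim
(4, 4): LHS = cos(4)² + sin(4)² = 1, RHS = 1 → satisfies claim
(1, 1): LHS = cos(1)² + sin(1)² = 1, RHS = 1 → satisfies claim

That makes 2 counterexamples.

Answer: 2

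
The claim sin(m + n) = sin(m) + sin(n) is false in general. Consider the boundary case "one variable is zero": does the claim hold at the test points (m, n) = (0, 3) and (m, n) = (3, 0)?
At (0, 3): LHS = sin(3) ≈ 0.1411, RHS = sin(3) ≈ 0.1411 → equal
At (3, 0): LHS = sin(3) ≈ 0.1411, RHS = sin(3) ≈ 0.1411 → equal

So the claim does hold at both of these boundary points, even though it is not an identity.

Answer: Yes, holds at both test points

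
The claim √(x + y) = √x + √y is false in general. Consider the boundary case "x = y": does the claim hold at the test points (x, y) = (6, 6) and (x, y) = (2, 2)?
At (6, 6): LHS = 2·√(3) ≈ 3.464 ≠ RHS = 2·√(6) ≈ 4.899
At (2, 2): LHS = 2 ≠ RHS = 2·√(2) ≈ 2.828

Answer: No, fails at both test points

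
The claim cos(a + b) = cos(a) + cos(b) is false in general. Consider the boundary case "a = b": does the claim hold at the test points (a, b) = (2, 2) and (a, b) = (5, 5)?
No, fails at both test points

At (2, 2): LHS = cos(4) ≈ -0.6536 ≠ RHS = 2·cos(2) ≈ -0.8323
At (5, 5): LHS = cos(10) ≈ -0.8391 ≠ RHS = 2·cos(5) ≈ 0.5673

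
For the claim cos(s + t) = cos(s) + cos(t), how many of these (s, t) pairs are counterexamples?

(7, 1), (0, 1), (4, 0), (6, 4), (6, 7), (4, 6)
6

Testing each pair:
(7, 1): LHS = cos(8) ≈ -0.1455, RHS = cos(1) + cos(7) ≈ 1.294 → counterexample
(0, 1): LHS = cos(1) ≈ 0.5403, RHS = cos(1) + 1 ≈ 1.54 → counterexample
(4, 0): LHS = cos(4) ≈ -0.6536, RHS = cos(4) + 1 ≈ 0.3464 → counterexample
(6, 4): LHS = cos(10) ≈ -0.8391, RHS = cos(4) + cos(6) ≈ 0.3065 → counterexample
(6, 7): LHS = cos(13) ≈ 0.9074, RHS = cos(7) + cos(6) ≈ 1.714 → counterexample
(4, 6): LHS = cos(10) ≈ -0.8391, RHS = cos(4) + cos(6) ≈ 0.3065 → counterexample

That makes 6 counterexamples.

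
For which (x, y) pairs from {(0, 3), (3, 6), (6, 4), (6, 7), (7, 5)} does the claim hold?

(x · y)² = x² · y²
All pairs

Testing each pair:
(0, 3): LHS = 0, RHS = 0 → holds
(3, 6): LHS = 324, RHS = 324 → holds
(6, 4): LHS = 576, RHS = 576 → holds
(6, 7): LHS = 1764, RHS = 1764 → holds
(7, 5): LHS = 1225, RHS = 1225 → holds

Every pair satisfies the claim.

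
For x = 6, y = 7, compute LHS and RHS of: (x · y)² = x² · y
LHS = (6 · 7)² = 1764
RHS = 6² · 7 = 252

LHS ≠ RHS, so the equation does not hold here.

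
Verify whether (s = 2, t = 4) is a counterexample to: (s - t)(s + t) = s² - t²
Substituting s = 2, t = 4:
LHS = (2 - 4)(2 + 4) = -12
RHS = 2² - 4² = -12

The sides agree, so this pair does not disprove the claim.

Answer: No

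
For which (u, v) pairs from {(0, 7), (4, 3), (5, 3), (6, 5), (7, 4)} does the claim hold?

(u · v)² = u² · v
Testing each pair:
(0, 7): LHS = 0, RHS = 0 → holds
(4, 3): LHS = 144, RHS = 48 → fails
(5, 3): LHS = 225, RHS = 75 → fails
(6, 5): LHS = 900, RHS = 180 → fails
(7, 4): LHS = 784, RHS = 196 → fails

1 of 5 pairs satisfies the claim.

Answer: (0, 7)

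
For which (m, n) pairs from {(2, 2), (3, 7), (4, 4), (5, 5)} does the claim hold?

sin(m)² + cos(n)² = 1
(2, 2), (4, 4), (5, 5)

Testing each pair:
(2, 2): LHS = cos(2)² + sin(2)² = 1, RHS = 1 → holds
(3, 7): LHS = sin(3)² + cos(7)² ≈ 0.5883, RHS = 1 → fails
(4, 4): LHS = cos(4)² + sin(4)² = 1, RHS = 1 → holds
(5, 5): LHS = cos(5)² + sin(5)² = 1, RHS = 1 → holds

3 of 4 pairs satisfy the claim.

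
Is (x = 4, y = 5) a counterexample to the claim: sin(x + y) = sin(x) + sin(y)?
Yes

Substituting x = 4, y = 5:
LHS = sin(4 + 5) = sin(9) ≈ 0.4121
RHS = sin(4) + sin(5) ≈ -1.716

Since LHS ≠ RHS, this pair disproves the claim.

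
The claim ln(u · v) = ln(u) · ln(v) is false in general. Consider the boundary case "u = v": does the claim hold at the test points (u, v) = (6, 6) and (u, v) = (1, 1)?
At (6, 6): LHS = ln(36) ≈ 3.584 ≠ RHS = ln(6)² ≈ 3.21
At (1, 1): LHS = 0, RHS = 0 → equal

Answer: Only at (1, 1)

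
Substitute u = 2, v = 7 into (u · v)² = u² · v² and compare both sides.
LHS = (2 · 7)² = 196
RHS = 2² · 7² = 196

LHS = RHS: the two sides agree.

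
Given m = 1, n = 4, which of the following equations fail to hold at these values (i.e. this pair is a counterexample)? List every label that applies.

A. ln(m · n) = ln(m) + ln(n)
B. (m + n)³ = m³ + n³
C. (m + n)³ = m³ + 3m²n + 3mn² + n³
B

Evaluating each claim at the given values:
A. LHS = ln(4) ≈ 1.386, RHS = ln(4) ≈ 1.386 → holds here (LHS = RHS)
B. LHS = 125, RHS = 65 → fails here (LHS ≠ RHS)
C. LHS = 125, RHS = 125 → holds here (LHS = RHS)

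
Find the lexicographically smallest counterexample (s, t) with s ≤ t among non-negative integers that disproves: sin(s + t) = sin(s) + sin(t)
Substituting (1, 1) into the claim:
LHS = sin(1 + 1) = sin(2) ≈ 0.9093
RHS = sin(1) + sin(1) = 2·sin(1) ≈ 1.683

Since LHS ≠ RHS, this pair disproves the claim, and no lexicographically smaller pair (s ≤ t, non-negative integers) does.

For instance (6, 7) is also a counterexample (LHS = sin(13) ≈ 0.4202, RHS = sin(6) + sin(7) ≈ 0.3776), but it's lexicographically larger.

Answer: (s, t) = (1, 1)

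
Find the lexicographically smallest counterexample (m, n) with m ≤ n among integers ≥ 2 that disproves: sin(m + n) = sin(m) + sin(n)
Substituting (2, 2) into the claim:
LHS = sin(2 + 2) = sin(4) ≈ -0.7568
RHS = sin(2) + sin(2) = 2·sin(2) ≈ 1.819

Since LHS ≠ RHS, this pair disproves the claim, and no lexicographically smaller pair (m ≤ n, integers ≥ 2) does.

For instance (4, 6) is also a counterexample (LHS = sin(10) ≈ -0.544, RHS = sin(4) + sin(6) ≈ -1.036), but it's lexicographically larger.

Answer: (m, n) = (2, 2)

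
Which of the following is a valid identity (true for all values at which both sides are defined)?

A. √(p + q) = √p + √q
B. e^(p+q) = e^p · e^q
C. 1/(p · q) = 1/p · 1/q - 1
A: fails at (1, 3) — LHS = 2, RHS = 1 + √(3) ≈ 2.732.
B: holds — e.g. at (4, 4), both sides equal e^8 ≈ 2981.
C: fails at (6, 7) — LHS = 1/42, RHS = -41/42.

Answer: B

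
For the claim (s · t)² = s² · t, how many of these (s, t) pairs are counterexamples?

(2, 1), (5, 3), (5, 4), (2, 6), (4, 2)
Testing each pair:
(2, 1): LHS = 4, RHS = 4 → satisfies claim
(5, 3): LHS = 225, RHS = 75 → counterexample
(5, 4): LHS = 400, RHS = 100 → counterexample
(2, 6): LHS = 144, RHS = 24 → counterexample
(4, 2): LHS = 64, RHS = 32 → counterexample

That makes 4 counterexamples.

Answer: 4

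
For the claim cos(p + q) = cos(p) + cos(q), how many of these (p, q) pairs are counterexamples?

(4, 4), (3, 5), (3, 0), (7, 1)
4

Testing each pair:
(4, 4): LHS = cos(8) ≈ -0.1455, RHS = 2·cos(4) ≈ -1.307 → counterexample
(3, 5): LHS = cos(8) ≈ -0.1455, RHS = cos(3) + cos(5) ≈ -0.7063 → counterexample
(3, 0): LHS = cos(3) ≈ -0.99, RHS = cos(3) + 1 ≈ 0.01001 → counterexample
(7, 1): LHS = cos(8) ≈ -0.1455, RHS = cos(1) + cos(7) ≈ 1.294 → counterexample

That makes 4 counterexamples.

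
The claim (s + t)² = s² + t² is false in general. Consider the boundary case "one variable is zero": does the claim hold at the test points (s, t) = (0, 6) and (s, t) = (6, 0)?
Yes, holds at both test points

At (0, 6): LHS = 36, RHS = 36 → equal
At (6, 0): LHS = 36, RHS = 36 → equal

So the claim does hold at both of these boundary points, even though it is not an identity.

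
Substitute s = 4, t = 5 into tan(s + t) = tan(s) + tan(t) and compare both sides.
LHS = tan(4 + 5) = tan(9) ≈ -0.4523
RHS = tan(4) + tan(5) ≈ -2.223

LHS ≠ RHS (they differ by about 1.77), so the equation does not hold here.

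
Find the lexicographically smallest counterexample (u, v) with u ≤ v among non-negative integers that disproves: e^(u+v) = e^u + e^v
Substituting (0, 0) into the claim:
LHS = e^(0+0) = 1
RHS = e^0 + e^0 = 2

Since LHS ≠ RHS, this pair disproves the claim, and no lexicographically smaller pair (u ≤ v, non-negative integers) does.

For instance (3, 5) is also a counterexample (LHS = e^8 ≈ 2981, RHS = e^3 + e^5 ≈ 168.5), but it's lexicographically larger.

Answer: (u, v) = (0, 0)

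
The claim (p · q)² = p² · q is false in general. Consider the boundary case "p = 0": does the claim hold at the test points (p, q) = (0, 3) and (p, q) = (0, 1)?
Yes, holds at both test points

At (0, 3): LHS = 0, RHS = 0 → equal
At (0, 1): LHS = 0, RHS = 0 → equal

So the claim does hold at both of these boundary points, even though it is not an identity.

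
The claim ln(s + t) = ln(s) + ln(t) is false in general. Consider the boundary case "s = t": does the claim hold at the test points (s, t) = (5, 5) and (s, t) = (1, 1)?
No, fails at both test points

At (5, 5): LHS = ln(10) ≈ 2.303 ≠ RHS = 2·ln(5) ≈ 3.219
At (1, 1): LHS = ln(2) ≈ 0.6931 ≠ RHS = 0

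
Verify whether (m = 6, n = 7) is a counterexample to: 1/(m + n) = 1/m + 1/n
Yes

Substituting m = 6, n = 7:
LHS = 1/(6 + 7) = 1/13
RHS = 1/6 + 1/7 = 13/42

Since LHS ≠ RHS, this pair disproves the claim.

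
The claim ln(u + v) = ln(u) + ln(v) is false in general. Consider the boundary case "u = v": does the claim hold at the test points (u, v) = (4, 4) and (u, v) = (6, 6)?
At (4, 4): LHS = ln(8) ≈ 2.079 ≠ RHS = 2·ln(4) ≈ 2.773
At (6, 6): LHS = ln(12) ≈ 2.485 ≠ RHS = 2·ln(6) ≈ 3.584

Answer: No, fails at both test points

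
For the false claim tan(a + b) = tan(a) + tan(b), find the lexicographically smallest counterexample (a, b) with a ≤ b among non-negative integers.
At (0, 5): both sides equal tan(5) ≈ -3.381, so it holds there.
At (0, 6): both sides equal tan(6) ≈ -0.291, so it holds there.

Substituting (1, 1) into the claim:
LHS = tan(1 + 1) = tan(2) ≈ -2.185
RHS = tan(1) + tan(1) = 2·tan(1) ≈ 3.115

Since LHS ≠ RHS, this pair disproves the claim, and no lexicographically smaller pair (a ≤ b, non-negative integers) does.

For instance (2, 4) is also a counterexample (LHS = tan(6) ≈ -0.291, RHS = tan(2) + tan(4) ≈ -1.027), but it's lexicographically larger.

Answer: (a, b) = (1, 1)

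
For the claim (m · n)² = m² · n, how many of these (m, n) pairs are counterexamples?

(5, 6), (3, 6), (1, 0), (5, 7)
3

Testing each pair:
(5, 6): LHS = 900, RHS = 150 → counterexample
(3, 6): LHS = 324, RHS = 54 → counterexample
(1, 0): LHS = 0, RHS = 0 → satisfies claim
(5, 7): LHS = 1225, RHS = 175 → counterexample

That makes 3 counterexamples.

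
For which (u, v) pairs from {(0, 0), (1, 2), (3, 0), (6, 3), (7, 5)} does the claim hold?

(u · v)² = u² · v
(0, 0), (3, 0)

Testing each pair:
(0, 0): LHS = 0, RHS = 0 → holds
(1, 2): LHS = 4, RHS = 2 → fails
(3, 0): LHS = 0, RHS = 0 → holds
(6, 3): LHS = 324, RHS = 108 → fails
(7, 5): LHS = 1225, RHS = 245 → fails

2 of 5 pairs satisfy the claim.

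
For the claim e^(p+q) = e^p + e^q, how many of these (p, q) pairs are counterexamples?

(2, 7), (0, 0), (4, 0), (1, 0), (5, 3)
5

Testing each pair:
(2, 7): LHS = e^9 ≈ 8103, RHS = e^2 + e^7 ≈ 1104 → counterexample
(0, 0): LHS = 1, RHS = 2 → counterexample
(4, 0): LHS = e^4 ≈ 54.6, RHS = 1 + e^4 ≈ 55.6 → counterexample
(1, 0): LHS = e ≈ 2.718, RHS = 1 + e ≈ 3.718 → counterexample
(5, 3): LHS = e^8 ≈ 2981, RHS = e^3 + e^5 ≈ 168.5 → counterexample

That makes 5 counterexamples.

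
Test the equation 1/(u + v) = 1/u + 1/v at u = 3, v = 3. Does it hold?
Fails

Substituting u = 3, v = 3:

LHS = 1/(3 + 3) = 1/6
RHS = 1/3 + 1/3 = 2/3

LHS ≠ RHS, so the equation does not hold at this point.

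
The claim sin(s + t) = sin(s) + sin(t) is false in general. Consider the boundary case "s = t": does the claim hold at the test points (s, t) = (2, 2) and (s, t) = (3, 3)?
No, fails at both test points

At (2, 2): LHS = sin(4) ≈ -0.7568 ≠ RHS = 2·sin(2) ≈ 1.819
At (3, 3): LHS = sin(6) ≈ -0.2794 ≠ RHS = 2·sin(3) ≈ 0.2822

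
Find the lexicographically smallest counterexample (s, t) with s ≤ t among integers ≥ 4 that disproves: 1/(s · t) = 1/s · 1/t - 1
Substituting (4, 4) into the claim:
LHS = 1/(4 · 4) = 1/16
RHS = 1/4 · 1/4 - 1 = -15/16

Since LHS ≠ RHS, this pair disproves the claim, and no lexicographically smaller pair (s ≤ t, integers ≥ 4) does.

For instance (4, 8) is also a counterexample (LHS = 1/32, RHS = -31/32), but it's lexicographically larger.

Answer: (s, t) = (4, 4)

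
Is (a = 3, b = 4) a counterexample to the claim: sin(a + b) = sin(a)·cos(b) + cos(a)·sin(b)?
No

Substituting a = 3, b = 4:
LHS = sin(3 + 4) = sin(7) ≈ 0.657
RHS = sin(3)·cos(4) + cos(3)·sin(4) = sin(3)·cos(4) + sin(4)·cos(3) ≈ 0.657

The sides agree, so this pair does not disprove the claim.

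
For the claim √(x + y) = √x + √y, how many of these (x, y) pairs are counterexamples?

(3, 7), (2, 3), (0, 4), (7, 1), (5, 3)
Testing each pair:
(3, 7): LHS = √(10) ≈ 3.162, RHS = √(3) + √(7) ≈ 4.378 → counterexample
(2, 3): LHS = √(5) ≈ 2.236, RHS = √(2) + √(3) ≈ 3.146 → counterexample
(0, 4): LHS = 2, RHS = 2 → satisfies claim
(7, 1): LHS = 2·√(2) ≈ 2.828, RHS = 1 + √(7) ≈ 3.646 → counterexample
(5, 3): LHS = 2·√(2) ≈ 2.828, RHS = √(3) + √(5) ≈ 3.968 → counterexample

That makes 4 counterexamples.

Answer: 4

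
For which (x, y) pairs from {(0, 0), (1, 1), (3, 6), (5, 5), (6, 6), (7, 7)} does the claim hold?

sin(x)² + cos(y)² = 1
(0, 0), (1, 1), (5, 5), (6, 6), (7, 7)

Testing each pair:
(0, 0): LHS = 1, RHS = 1 → holds
(1, 1): LHS = cos(1)² + sin(1)² = 1, RHS = 1 → holds
(3, 6): LHS = sin(3)² + cos(6)² ≈ 0.9418, RHS = 1 → fails
(5, 5): LHS = cos(5)² + sin(5)² = 1, RHS = 1 → holds
(6, 6): LHS = sin(6)² + cos(6)² = 1, RHS = 1 → holds
(7, 7): LHS = sin(7)² + cos(7)² = 1, RHS = 1 → holds

5 of 6 pairs satisfy the claim.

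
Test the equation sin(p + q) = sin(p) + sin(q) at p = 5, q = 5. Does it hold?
Fails

Substituting p = 5, q = 5:

LHS = sin(5 + 5) = sin(10) ≈ -0.544
RHS = sin(5) + sin(5) = 2·sin(5) ≈ -1.918

LHS ≠ RHS, so the equation does not hold at this point.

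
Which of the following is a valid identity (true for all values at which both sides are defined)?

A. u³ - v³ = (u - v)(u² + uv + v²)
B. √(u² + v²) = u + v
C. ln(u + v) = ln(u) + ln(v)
A

A: holds — e.g. at (1, 4), both sides equal -63.
B: fails at (1, 5) — LHS = √(26) ≈ 5.099, RHS = 6.
C: fails at (2, 5) — LHS = ln(7) ≈ 1.946, RHS = ln(2) + ln(5) ≈ 2.303.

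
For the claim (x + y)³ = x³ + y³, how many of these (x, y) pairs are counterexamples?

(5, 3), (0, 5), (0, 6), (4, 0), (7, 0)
1

Testing each pair:
(5, 3): LHS = 512, RHS = 152 → counterexample
(0, 5): LHS = 125, RHS = 125 → satisfies claim
(0, 6): LHS = 216, RHS = 216 → satisfies claim
(4, 0): LHS = 64, RHS = 64 → satisfies claim
(7, 0): LHS = 343, RHS = 343 → satisfies claim

That makes 1 counterexample.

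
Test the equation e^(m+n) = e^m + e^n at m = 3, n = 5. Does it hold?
Fails

Substituting m = 3, n = 5:

LHS = e^(3+5) = e^8 ≈ 2981
RHS = e^3 + e^5 ≈ 168.5

LHS ≠ RHS, so the equation does not hold at this point.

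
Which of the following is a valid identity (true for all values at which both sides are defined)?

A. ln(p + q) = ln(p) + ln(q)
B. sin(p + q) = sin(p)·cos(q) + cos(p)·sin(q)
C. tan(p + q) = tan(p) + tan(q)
B

A: fails at (1, 5) — LHS = ln(6) ≈ 1.792, RHS = ln(5) ≈ 1.609.
B: holds — e.g. at (1, 2), both sides equal sin(3) ≈ 0.1411.
C: fails at (3, 4) — LHS = tan(7) ≈ 0.8714, RHS = tan(3) + tan(4) ≈ 1.015.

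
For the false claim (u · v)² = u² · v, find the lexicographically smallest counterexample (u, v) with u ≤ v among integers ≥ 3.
(u, v) = (3, 3)

Substituting (3, 3) into the claim:
LHS = (3 · 3)² = 81
RHS = 3² · 3 = 27

Since LHS ≠ RHS, this pair disproves the claim, and no lexicographically smaller pair (u ≤ v, integers ≥ 3) does.

For instance (3, 8) is also a counterexample (LHS = 576, RHS = 72), but it's lexicographically larger.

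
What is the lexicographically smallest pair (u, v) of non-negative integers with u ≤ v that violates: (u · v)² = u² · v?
At (0, 2): both sides equal 0, so it holds there.

Substituting (1, 2) into the claim:
LHS = (1 · 2)² = 4
RHS = 1² · 2 = 2

Since LHS ≠ RHS, this pair disproves the claim, and no lexicographically smaller pair (u ≤ v, non-negative integers) does.

For instance (4, 7) is also a counterexample (LHS = 784, RHS = 112), but it's lexicographically larger.

Answer: (u, v) = (1, 2)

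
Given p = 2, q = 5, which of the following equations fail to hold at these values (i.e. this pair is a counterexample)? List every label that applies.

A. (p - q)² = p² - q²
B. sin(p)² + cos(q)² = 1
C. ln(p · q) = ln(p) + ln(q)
A, B

Evaluating each claim at the given values:
A. LHS = 9, RHS = -21 → fails here (LHS ≠ RHS)
B. LHS = cos(5)² + sin(2)² ≈ 0.9073, RHS = 1 → fails here (LHS ≠ RHS)
C. LHS = ln(10) ≈ 2.303, RHS = ln(2) + ln(5) ≈ 2.303 → holds here (LHS = RHS)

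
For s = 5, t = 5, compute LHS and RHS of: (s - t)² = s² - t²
LHS = (5 - 5)² = 0
RHS = 5² - 5² = 0

LHS = RHS: the two sides agree.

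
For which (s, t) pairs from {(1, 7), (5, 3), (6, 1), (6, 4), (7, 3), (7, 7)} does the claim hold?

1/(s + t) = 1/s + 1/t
None

Testing each pair:
(1, 7): LHS = 1/8, RHS = 8/7 → fails
(5, 3): LHS = 1/8, RHS = 8/15 → fails
(6, 1): LHS = 1/7, RHS = 7/6 → fails
(6, 4): LHS = 1/10, RHS = 5/12 → fails
(7, 3): LHS = 1/10, RHS = 10/21 → fails
(7, 7): LHS = 1/14, RHS = 2/7 → fails

No pair satisfies the claim.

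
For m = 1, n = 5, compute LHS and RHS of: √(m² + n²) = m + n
LHS = √(1² + 5²) = √(26) ≈ 5.099
RHS = 1 + 5 = 6

LHS ≠ RHS (they differ by about 0.901), so the equation does not hold here.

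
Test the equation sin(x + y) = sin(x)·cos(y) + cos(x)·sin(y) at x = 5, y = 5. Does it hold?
Holds

Substituting x = 5, y = 5:

LHS = sin(5 + 5) = sin(10) ≈ -0.544
RHS = sin(5)·cos(5) + cos(5)·sin(5) = 2·sin(5)·cos(5) ≈ -0.544

LHS = RHS, so the equation holds at this point.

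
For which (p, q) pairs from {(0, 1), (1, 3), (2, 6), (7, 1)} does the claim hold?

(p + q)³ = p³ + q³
Testing each pair:
(0, 1): LHS = 1, RHS = 1 → holds
(1, 3): LHS = 64, RHS = 28 → fails
(2, 6): LHS = 512, RHS = 224 → fails
(7, 1): LHS = 512, RHS = 344 → fails

1 of 4 pairs satisfies the claim.

Answer: (0, 1)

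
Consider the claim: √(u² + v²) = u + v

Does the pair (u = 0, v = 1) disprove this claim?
Substituting u = 0, v = 1:
LHS = √(0² + 1²) = 1
RHS = 0 + 1 = 1

The sides agree, so this pair does not disprove the claim.

Answer: No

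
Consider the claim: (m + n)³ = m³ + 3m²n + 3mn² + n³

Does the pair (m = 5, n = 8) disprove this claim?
Substituting m = 5, n = 8:
LHS = (5 + 8)³ = 2197
RHS = 5³ + 3·5²·8 + 3·5·8² + 8³ = 2197

The sides agree, so this pair does not disprove the claim.

Answer: No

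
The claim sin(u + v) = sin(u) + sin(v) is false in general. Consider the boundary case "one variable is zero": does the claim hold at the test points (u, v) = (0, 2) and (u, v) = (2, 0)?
Yes, holds at both test points

At (0, 2): LHS = sin(2) ≈ 0.9093, RHS = sin(2) ≈ 0.9093 → equal
At (2, 0): LHS = sin(2) ≈ 0.9093, RHS = sin(2) ≈ 0.9093 → equal

So the claim does hold at both of these boundary points, even though it is not an identity.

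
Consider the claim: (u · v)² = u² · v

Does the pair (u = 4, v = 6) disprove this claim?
Yes

Substituting u = 4, v = 6:
LHS = (4 · 6)² = 576
RHS = 4² · 6 = 96

Since LHS ≠ RHS, this pair disproves the claim.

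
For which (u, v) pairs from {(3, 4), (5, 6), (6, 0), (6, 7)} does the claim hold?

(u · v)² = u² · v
(6, 0)

Testing each pair:
(3, 4): LHS = 144, RHS = 36 → fails
(5, 6): LHS = 900, RHS = 150 → fails
(6, 0): LHS = 0, RHS = 0 → holds
(6, 7): LHS = 1764, RHS = 252 → fails

1 of 4 pairs satisfies the claim.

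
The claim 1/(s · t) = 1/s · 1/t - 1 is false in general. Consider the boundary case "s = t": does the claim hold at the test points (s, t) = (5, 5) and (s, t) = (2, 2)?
At (5, 5): LHS = 1/25 ≠ RHS = -24/25
At (2, 2): LHS = 1/4 ≠ RHS = -3/4

Answer: No, fails at both test points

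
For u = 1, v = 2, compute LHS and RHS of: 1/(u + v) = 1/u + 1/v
LHS = 1/(1 + 2) = 1/3
RHS = 1/1 + 1/2 = 3/2

LHS ≠ RHS, so the equation does not hold here.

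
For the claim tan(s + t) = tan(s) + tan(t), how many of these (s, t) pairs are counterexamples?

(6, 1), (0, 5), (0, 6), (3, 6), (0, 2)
Testing each pair:
(6, 1): LHS = tan(7) ≈ 0.8714, RHS = tan(6) + tan(1) ≈ 1.266 → counterexample
(0, 5): LHS = tan(5) ≈ -3.381, RHS = tan(5) ≈ -3.381 → satisfies claim
(0, 6): LHS = tan(6) ≈ -0.291, RHS = tan(6) ≈ -0.291 → satisfies claim
(3, 6): LHS = tan(9) ≈ -0.4523, RHS = tan(6) + tan(3) ≈ -0.4336 → counterexample
(0, 2): LHS = tan(2) ≈ -2.185, RHS = tan(2) ≈ -2.185 → satisfies claim

That makes 2 counterexamples.

Answer: 2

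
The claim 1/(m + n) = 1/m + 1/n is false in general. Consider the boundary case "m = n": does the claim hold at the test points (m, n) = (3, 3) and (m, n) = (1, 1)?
At (3, 3): LHS = 1/6 ≠ RHS = 2/3
At (1, 1): LHS = 1/2 ≠ RHS = 2

Answer: No, fails at both test points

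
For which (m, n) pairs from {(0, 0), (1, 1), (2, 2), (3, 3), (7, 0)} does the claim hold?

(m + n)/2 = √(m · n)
Testing each pair:
(0, 0): LHS = 0, RHS = 0 → holds
(1, 1): LHS = 1, RHS = 1 → holds
(2, 2): LHS = 2, RHS = 2 → holds
(3, 3): LHS = 3, RHS = 3 → holds
(7, 0): LHS = 7/2, RHS = 0 → fails

4 of 5 pairs satisfy the claim.

Answer: (0, 0), (1, 1), (2, 2), (3, 3)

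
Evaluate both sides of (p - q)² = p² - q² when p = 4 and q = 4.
LHS = (4 - 4)² = 0
RHS = 4² - 4² = 0

LHS = RHS: the two sides agree.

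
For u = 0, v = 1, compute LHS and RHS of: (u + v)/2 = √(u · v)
LHS = (0 + 1)/2 = 1/2
RHS = √(0 · 1) = 0

LHS ≠ RHS, so the equation does not hold here.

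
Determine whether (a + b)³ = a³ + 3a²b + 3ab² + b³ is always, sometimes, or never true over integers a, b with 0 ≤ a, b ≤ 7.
The identity holds for every pair in the range. For instance at (a, b) = (6, 5): both sides equal 1331.

Answer: Always true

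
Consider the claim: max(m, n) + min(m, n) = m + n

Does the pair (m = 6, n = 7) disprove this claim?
No

Substituting m = 6, n = 7:
LHS = max(6, 7) + min(6, 7) = 13
RHS = 6 + 7 = 13

The sides agree, so this pair does not disprove the claim.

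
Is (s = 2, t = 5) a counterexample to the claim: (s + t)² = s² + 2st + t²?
Substituting s = 2, t = 5:
LHS = (2 + 5)² = 49
RHS = 2² + 2·2·5 + 5² = 49

The sides agree, so this pair does not disprove the claim.

Answer: No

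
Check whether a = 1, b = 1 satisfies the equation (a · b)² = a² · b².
Holds

Substituting a = 1, b = 1:

LHS = (1 · 1)² = 1
RHS = 1² · 1² = 1

LHS = RHS, so the equation holds at this point.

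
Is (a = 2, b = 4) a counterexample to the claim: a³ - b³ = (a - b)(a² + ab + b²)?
No

Substituting a = 2, b = 4:
LHS = 2³ - 4³ = -56
RHS = (2 - 4)(2² + 2·4 + 4²) = -56

The sides agree, so this pair does not disprove the claim.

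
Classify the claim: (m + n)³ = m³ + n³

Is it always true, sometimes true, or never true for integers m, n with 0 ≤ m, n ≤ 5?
It holds at (m, n) = (5, 0) (both sides equal 125), but fails at (m, n) = (2, 5) (LHS = 343, RHS = 133).

Answer: Sometimes true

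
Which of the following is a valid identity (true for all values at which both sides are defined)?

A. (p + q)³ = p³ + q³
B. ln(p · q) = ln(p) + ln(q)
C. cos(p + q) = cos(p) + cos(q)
B

A: fails at (1, 4) — LHS = 125, RHS = 65.
B: holds — e.g. at (2, 2), both sides equal ln(4) ≈ 1.386.
C: fails at (2, 5) — LHS = cos(7) ≈ 0.7539, RHS = cos(2) + cos(5) ≈ -0.1325.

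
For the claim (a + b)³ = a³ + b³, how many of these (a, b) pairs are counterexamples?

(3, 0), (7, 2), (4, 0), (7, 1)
2

Testing each pair:
(3, 0): LHS = 27, RHS = 27 → satisfies claim
(7, 2): LHS = 729, RHS = 351 → counterexample
(4, 0): LHS = 64, RHS = 64 → satisfies claim
(7, 1): LHS = 512, RHS = 344 → counterexample

That makes 2 counterexamples.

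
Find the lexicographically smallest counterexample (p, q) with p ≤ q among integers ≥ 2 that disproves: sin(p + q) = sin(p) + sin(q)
Substituting (2, 2) into the claim:
LHS = sin(2 + 2) = sin(4) ≈ -0.7568
RHS = sin(2) + sin(2) = 2·sin(2) ≈ 1.819

Since LHS ≠ RHS, this pair disproves the claim, and no lexicographically smaller pair (p ≤ q, integers ≥ 2) does.

For instance (7, 7) is also a counterexample (LHS = sin(14) ≈ 0.9906, RHS = 2·sin(7) ≈ 1.314), but it's lexicographically larger.

Answer: (p, q) = (2, 2)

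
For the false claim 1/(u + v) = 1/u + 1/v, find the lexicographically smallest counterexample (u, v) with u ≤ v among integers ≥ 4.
Substituting (4, 4) into the claim:
LHS = 1/(4 + 4) = 1/8
RHS = 1/4 + 1/4 = 1/2

Since LHS ≠ RHS, this pair disproves the claim, and no lexicographically smaller pair (u ≤ v, integers ≥ 4) does.

For instance (4, 10) is also a counterexample (LHS = 1/14, RHS = 7/20), but it's lexicographically larger.

Answer: (u, v) = (4, 4)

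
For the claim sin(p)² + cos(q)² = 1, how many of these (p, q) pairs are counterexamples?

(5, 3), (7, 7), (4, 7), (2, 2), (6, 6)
2

Testing each pair:
(5, 3): LHS = sin(5)² + cos(3)² ≈ 1.9, RHS = 1 → counterexample
(7, 7): LHS = sin(7)² + cos(7)² = 1, RHS = 1 → satisfies claim
(4, 7): LHS = cos(7)² + sin(4)² ≈ 1.141, RHS = 1 → counterexample
(2, 2): LHS = cos(2)² + sin(2)² = 1, RHS = 1 → satisfies claim
(6, 6): LHS = sin(6)² + cos(6)² = 1, RHS = 1 → satisfies claim

That makes 2 counterexamples.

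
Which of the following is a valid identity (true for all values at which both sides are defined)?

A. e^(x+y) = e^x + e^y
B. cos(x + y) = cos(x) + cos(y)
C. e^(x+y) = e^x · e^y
A: fails at (5, 5) — LHS = e^10 ≈ 22026.5, RHS = 2·e^5 ≈ 296.8.
B: fails at (2, 4) — LHS = cos(6) ≈ 0.9602, RHS = cos(4) + cos(2) ≈ -1.07.
C: holds — e.g. at (4, 4), both sides equal e^8 ≈ 2981.

Answer: C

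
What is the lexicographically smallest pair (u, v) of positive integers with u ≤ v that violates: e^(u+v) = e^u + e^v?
Substituting (1, 1) into the claim:
LHS = e^(1+1) = e^2 ≈ 7.389
RHS = e^1 + e^1 = 2·e ≈ 5.437

Since LHS ≠ RHS, this pair disproves the claim, and no lexicographically smaller pair (u ≤ v, positive integers) does.

For instance (6, 8) is also a counterexample (LHS = e^14 ≈ 1202604.3, RHS = e^6 + e^8 ≈ 3384), but it's lexicographically larger.

Answer: (u, v) = (1, 1)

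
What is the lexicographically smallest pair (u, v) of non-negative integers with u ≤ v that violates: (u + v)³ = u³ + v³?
(u, v) = (1, 1)

At (0, 2): both sides equal 8, so it holds there.

Substituting (1, 1) into the claim:
LHS = (1 + 1)³ = 8
RHS = 1³ + 1³ = 2

Since LHS ≠ RHS, this pair disproves the claim, and no lexicographically smaller pair (u ≤ v, non-negative integers) does.

For instance (1, 3) is also a counterexample (LHS = 64, RHS = 28), but it's lexicographically larger.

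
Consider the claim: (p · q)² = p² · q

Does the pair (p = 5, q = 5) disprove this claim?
Substituting p = 5, q = 5:
LHS = (5 · 5)² = 625
RHS = 5² · 5 = 125

Since LHS ≠ RHS, this pair disproves the claim.

Answer: Yes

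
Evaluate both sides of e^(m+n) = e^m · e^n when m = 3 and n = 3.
LHS = e^(3+3) = e^6 ≈ 403.4
RHS = e^3 · e^3 = e^6 ≈ 403.4

LHS = RHS: the two sides agree.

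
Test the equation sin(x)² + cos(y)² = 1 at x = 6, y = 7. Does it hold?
Fails

Substituting x = 6, y = 7:

LHS = sin(6)² + cos(7)² ≈ 0.6464
RHS = 1

LHS ≠ RHS, so the equation does not hold at this point.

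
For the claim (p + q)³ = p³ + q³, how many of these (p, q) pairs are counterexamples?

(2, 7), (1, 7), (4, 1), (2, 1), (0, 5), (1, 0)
Testing each pair:
(2, 7): LHS = 729, RHS = 351 → counterexample
(1, 7): LHS = 512, RHS = 344 → counterexample
(4, 1): LHS = 125, RHS = 65 → counterexample
(2, 1): LHS = 27, RHS = 9 → counterexample
(0, 5): LHS = 125, RHS = 125 → satisfies claim
(1, 0): LHS = 1, RHS = 1 → satisfies claim

That makes 4 counterexamples.

Answer: 4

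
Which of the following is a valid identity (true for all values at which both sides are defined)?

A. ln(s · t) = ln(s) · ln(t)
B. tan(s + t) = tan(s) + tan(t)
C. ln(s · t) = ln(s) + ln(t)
A: fails at (3, 3) — LHS = ln(9) ≈ 2.197, RHS = ln(3)² ≈ 1.207.
B: fails at (3, 5) — LHS = tan(8) ≈ -6.8, RHS = tan(5) + tan(3) ≈ -3.523.
C: holds — e.g. at (1, 1), both sides equal 0.

Answer: C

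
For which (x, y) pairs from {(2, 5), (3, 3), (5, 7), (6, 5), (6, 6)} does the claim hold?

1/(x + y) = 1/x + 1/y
Testing each pair:
(2, 5): LHS = 1/7, RHS = 7/10 → fails
(3, 3): LHS = 1/6, RHS = 2/3 → fails
(5, 7): LHS = 1/12, RHS = 12/35 → fails
(6, 5): LHS = 1/11, RHS = 11/30 → fails
(6, 6): LHS = 1/12, RHS = 1/3 → fails

No pair satisfies the claim.

Answer: None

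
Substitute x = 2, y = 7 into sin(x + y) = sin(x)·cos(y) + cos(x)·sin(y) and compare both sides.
LHS = sin(2 + 7) = sin(9) ≈ 0.4121
RHS = sin(2)·cos(7) + cos(2)·sin(7) = sin(7)·cos(2) + sin(2)·cos(7) ≈ 0.4121

LHS = RHS: the two sides agree.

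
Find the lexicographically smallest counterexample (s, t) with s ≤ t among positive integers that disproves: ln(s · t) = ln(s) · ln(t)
At (1, 1): both sides equal 0, so it holds there.

Substituting (1, 2) into the claim:
LHS = ln(1 · 2) = ln(2) ≈ 0.6931
RHS = ln(1) · ln(2) = 0

Since LHS ≠ RHS, this pair disproves the claim, and no lexicographically smaller pair (s ≤ t, positive integers) does.

For instance (2, 3) is also a counterexample (LHS = ln(6) ≈ 1.792, RHS = ln(2)·ln(3) ≈ 0.7615), but it's lexicographically larger.

Answer: (s, t) = (1, 2)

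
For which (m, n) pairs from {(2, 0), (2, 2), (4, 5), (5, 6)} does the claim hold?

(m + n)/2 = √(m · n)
(2, 2)

Testing each pair:
(2, 0): LHS = 1, RHS = 0 → fails
(2, 2): LHS = 2, RHS = 2 → holds
(4, 5): LHS = 9/2, RHS = 2·√(5) ≈ 4.472 → fails
(5, 6): LHS = 11/2, RHS = √(30) ≈ 5.477 → fails

1 of 4 pairs satisfies the claim.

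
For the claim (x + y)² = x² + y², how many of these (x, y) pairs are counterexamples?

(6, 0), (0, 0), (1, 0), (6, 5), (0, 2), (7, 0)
Testing each pair:
(6, 0): LHS = 36, RHS = 36 → satisfies claim
(0, 0): LHS = 0, RHS = 0 → satisfies claim
(1, 0): LHS = 1, RHS = 1 → satisfies claim
(6, 5): LHS = 121, RHS = 61 → counterexample
(0, 2): LHS = 4, RHS = 4 → satisfies claim
(7, 0): LHS = 49, RHS = 49 → satisfies claim

That makes 1 counterexample.

Answer: 1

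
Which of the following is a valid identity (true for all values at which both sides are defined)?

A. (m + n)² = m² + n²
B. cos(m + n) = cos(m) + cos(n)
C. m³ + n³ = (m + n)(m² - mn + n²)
A: fails at (3, 3) — LHS = 36, RHS = 18.
B: fails at (1, 4) — LHS = cos(5) ≈ 0.2837, RHS = cos(4) + cos(1) ≈ -0.1133.
C: holds — e.g. at (4, 4), both sides equal 128.

Answer: C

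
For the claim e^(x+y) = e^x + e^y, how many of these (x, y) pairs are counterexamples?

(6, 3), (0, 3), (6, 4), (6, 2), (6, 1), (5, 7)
Testing each pair:
(6, 3): LHS = e^9 ≈ 8103, RHS = e^3 + e^6 ≈ 423.5 → counterexample
(0, 3): LHS = e^3 ≈ 20.09, RHS = 1 + e^3 ≈ 21.09 → counterexample
(6, 4): LHS = e^10 ≈ 22026.5, RHS = e^4 + e^6 ≈ 458 → counterexample
(6, 2): LHS = e^8 ≈ 2981, RHS = e^2 + e^6 ≈ 410.8 → counterexample
(6, 1): LHS = e^7 ≈ 1097, RHS = e + e^6 ≈ 406.1 → counterexample
(5, 7): LHS = e^12 ≈ 162754.8, RHS = e^5 + e^7 ≈ 1245 → counterexample

That makes 6 counterexamples.

Answer: 6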